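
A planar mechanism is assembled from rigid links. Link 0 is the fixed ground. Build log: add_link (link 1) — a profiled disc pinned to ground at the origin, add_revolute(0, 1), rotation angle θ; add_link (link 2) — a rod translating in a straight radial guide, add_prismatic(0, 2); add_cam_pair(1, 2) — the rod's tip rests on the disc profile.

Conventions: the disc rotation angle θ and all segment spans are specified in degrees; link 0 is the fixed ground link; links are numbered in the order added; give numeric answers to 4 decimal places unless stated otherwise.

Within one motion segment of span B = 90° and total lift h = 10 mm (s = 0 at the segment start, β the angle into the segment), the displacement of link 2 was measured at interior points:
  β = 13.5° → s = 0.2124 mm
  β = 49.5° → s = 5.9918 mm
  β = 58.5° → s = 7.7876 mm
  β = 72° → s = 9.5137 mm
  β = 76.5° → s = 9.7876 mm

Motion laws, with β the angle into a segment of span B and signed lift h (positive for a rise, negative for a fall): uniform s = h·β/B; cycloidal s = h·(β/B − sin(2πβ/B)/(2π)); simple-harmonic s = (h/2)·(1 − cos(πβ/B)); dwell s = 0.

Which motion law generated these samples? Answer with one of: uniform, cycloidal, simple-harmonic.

candidates at β/B = r: uniform s = h·r (linear in β); cycloidal s = h·(r − sin(2πr)/(2π)); simple-harmonic s = (h/2)(1 − cos(πr))
β=13.5°: printed 0.2124 | uniform 1.5000, cycloidal 0.2124, simple-harmonic 0.5450
β=49.5°: printed 5.9918 | uniform 5.5000, cycloidal 5.9918, simple-harmonic 5.7822
β=58.5°: printed 7.7876 | uniform 6.5000, cycloidal 7.7876, simple-harmonic 7.2700
β=72°: printed 9.5137 | uniform 8.0000, cycloidal 9.5137, simple-harmonic 9.0451
β=76.5°: printed 9.7876 | uniform 8.5000, cycloidal 9.7876, simple-harmonic 9.4550
only one law matches every sample → cycloidal

cycloidal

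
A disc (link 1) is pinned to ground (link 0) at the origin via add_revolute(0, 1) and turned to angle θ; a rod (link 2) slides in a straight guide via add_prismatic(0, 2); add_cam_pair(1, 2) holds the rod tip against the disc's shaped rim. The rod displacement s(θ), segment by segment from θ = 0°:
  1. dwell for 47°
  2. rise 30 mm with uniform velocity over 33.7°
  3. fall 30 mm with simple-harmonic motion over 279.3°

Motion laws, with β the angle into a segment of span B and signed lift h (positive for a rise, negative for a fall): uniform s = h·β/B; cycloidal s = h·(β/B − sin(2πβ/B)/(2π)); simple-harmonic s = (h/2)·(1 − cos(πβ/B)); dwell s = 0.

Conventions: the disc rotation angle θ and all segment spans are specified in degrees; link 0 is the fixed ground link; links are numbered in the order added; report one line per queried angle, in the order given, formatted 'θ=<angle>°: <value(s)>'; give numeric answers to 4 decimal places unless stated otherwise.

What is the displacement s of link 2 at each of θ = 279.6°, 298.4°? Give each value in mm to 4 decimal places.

segment 1 (0° to 47°, dwell): s unchanged at 0.0000
segment 2 (47° to 80.7°, uniform, h = 30) is passed completely: s = 0.0000 + (30) = 30.0000
θ = 279.6° falls in segment 3 (80.7° to 360°, simple-harmonic, h = -30): β = 279.6 − 80.7 = 198.9°, B = 279.3°; Δs = -30/2·(1 − cos(π·0.7121)) = -24.2730; s = 30.0000 − 24.2730 = 5.7270
θ = 298.4° falls in segment 3 (80.7° to 360°, simple-harmonic, h = -30): β = 298.4 − 80.7 = 217.7°, B = 279.3°; Δs = -30/2·(1 − cos(π·0.7794)) = -26.5411; s = 30.0000 − 26.5411 = 3.4589

θ=279.6°: 5.7270
θ=298.4°: 3.4589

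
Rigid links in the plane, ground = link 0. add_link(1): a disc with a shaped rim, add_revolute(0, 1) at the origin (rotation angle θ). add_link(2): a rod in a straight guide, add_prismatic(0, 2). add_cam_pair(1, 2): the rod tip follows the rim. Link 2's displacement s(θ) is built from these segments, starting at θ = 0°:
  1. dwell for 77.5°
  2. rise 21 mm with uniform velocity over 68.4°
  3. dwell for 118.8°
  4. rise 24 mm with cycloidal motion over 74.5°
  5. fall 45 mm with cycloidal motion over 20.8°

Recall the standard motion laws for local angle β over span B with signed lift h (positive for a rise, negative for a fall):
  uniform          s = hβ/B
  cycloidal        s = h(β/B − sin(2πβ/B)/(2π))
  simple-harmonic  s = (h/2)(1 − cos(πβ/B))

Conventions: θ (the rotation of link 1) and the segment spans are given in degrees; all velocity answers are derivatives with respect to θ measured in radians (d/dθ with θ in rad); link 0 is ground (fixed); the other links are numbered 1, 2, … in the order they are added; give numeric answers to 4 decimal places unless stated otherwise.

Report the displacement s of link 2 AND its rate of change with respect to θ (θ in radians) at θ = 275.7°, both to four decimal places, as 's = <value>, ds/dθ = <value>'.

segment 1 (0° to 77.5°, dwell): s unchanged at 0.0000
segment 2 (77.5° to 145.9°, uniform, h = 21) is passed completely: s = 0.0000 + (21) = 21.0000
segment 3 (145.9° to 264.7°, dwell): s unchanged at 21.0000
θ = 275.7° falls in segment 4 (264.7° to 339.2°, cycloidal, h = 24): β = 275.7 − 264.7 = 11°, B = 74.5°; Δs = 24·(0.1477 − sin(2π·0.1477)/(2π)) = 0.4869; s = 21.0000 + 0.4869 = 21.4869
velocity in seg [264.7°–339.2°] (cycloidal), θ in radians: β = 11° = 0.1920 rad, B = 74.5° = 1.3003 rad; ds/dθ = (h/B)(1 − cos(2πβ/B)) = (24/1.3003)(1 − cos(2π·0.1477)) = 7.389334 mm/rad

s = 21.4869, ds/dθ = 7.3893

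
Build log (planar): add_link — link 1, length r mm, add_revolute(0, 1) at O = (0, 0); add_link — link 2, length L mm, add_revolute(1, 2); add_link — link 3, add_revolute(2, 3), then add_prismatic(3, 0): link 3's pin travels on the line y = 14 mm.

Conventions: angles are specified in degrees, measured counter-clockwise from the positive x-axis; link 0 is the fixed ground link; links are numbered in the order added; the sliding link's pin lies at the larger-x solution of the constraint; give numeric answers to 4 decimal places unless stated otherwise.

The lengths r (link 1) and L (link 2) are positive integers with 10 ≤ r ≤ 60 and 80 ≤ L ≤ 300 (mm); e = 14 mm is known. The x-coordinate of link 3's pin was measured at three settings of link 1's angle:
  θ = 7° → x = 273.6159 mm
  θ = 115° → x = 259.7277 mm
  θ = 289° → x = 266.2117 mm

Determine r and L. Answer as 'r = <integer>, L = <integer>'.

constraint per measurement: (x − r cos θ)² + (r sin θ − e)² = L²
subtracting the θ₁ and θ₂ equations cancels the r² and L² terms:
r = (x₁² − x₂²) / (2[(x₁cos θ₁ + e sin θ₁) − (x₂cos θ₂ + e sin θ₂)]) = 10.0000 → r = 10
L² = (x₁ − r cos θ₁)² + (r sin θ₁ − e)² = 69696.0091 → L = 264.0000 → L = 264
check at θ₃=289°: x = 266.2117 (printed 266.2117) ✓

r = 10, L = 264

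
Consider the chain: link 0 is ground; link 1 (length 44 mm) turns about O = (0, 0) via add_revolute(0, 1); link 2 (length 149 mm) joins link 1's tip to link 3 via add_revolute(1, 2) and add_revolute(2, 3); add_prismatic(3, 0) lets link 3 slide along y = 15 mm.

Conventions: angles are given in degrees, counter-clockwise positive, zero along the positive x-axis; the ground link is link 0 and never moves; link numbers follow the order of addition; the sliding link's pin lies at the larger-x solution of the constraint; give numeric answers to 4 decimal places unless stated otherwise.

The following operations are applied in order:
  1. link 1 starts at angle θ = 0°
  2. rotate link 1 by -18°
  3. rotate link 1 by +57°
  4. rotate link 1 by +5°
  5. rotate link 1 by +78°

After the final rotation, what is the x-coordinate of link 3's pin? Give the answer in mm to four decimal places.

geometry: r = 44 mm, L = 149 mm, e = 15 mm; θ starts at 0°
rotate link 1 by -18°: θ ← 0° -18° = -18°
rotate link 1 by +57°: θ ← -18° +57° = 39°
rotate link 1 by +5°: θ ← 39° +5° = 44°
rotate link 1 by +78°: θ ← 44° +78° = 122°
crank pin P = (r cos θ, r sin θ) = (-23.316448, 37.314116)
h = r sin θ − e = 37.314116 − 15 = 22.314116
x = r cos θ + √(L² − h²) = -23.316448 + 147.319653 = 124.003206

124.0032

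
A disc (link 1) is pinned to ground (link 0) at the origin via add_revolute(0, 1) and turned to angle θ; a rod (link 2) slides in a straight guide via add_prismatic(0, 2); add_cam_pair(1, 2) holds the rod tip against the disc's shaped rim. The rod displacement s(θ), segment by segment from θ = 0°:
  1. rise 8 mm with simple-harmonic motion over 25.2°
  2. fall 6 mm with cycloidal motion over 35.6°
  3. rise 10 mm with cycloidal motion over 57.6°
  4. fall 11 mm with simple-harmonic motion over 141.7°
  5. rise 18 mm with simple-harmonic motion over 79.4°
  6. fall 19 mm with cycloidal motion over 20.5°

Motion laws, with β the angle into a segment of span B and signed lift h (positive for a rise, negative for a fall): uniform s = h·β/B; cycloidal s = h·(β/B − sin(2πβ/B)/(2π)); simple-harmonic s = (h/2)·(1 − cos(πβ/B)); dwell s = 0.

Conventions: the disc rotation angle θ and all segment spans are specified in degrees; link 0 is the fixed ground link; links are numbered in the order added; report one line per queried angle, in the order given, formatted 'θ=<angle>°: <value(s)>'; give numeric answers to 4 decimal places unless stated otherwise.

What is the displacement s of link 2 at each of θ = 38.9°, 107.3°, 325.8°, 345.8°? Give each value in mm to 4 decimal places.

segment 1 (0° to 25.2°, simple-harmonic, h = 8) is passed completely: s = 0.0000 + (8) = 8.0000
θ = 38.9° falls in segment 2 (25.2° to 60.8°, cycloidal, h = -6): β = 38.9 − 25.2 = 13.7°, B = 35.6°; Δs = -6·(0.3848 − sin(2π·0.3848)/(2π)) = -1.6767; s = 8.0000 − 1.6767 = 6.3233
segment 2 (25.2° to 60.8°, cycloidal, h = -6) is passed completely: s = 8.0000 + (-6) = 2.0000
θ = 107.3° falls in segment 3 (60.8° to 118.4°, cycloidal, h = 10): β = 107.3 − 60.8 = 46.5°, B = 57.6°; Δs = 10·(0.8073 − sin(2π·0.8073)/(2π)) = 9.5625; s = 2.0000 + 9.5625 = 11.5625
segment 3 (60.8° to 118.4°, cycloidal, h = 10) is passed completely: s = 2.0000 + (10) = 12.0000
segment 4 (118.4° to 260.1°, simple-harmonic, h = -11) is passed completely: s = 12.0000 + (-11) = 1.0000
θ = 325.8° falls in segment 5 (260.1° to 339.5°, simple-harmonic, h = 18): β = 325.8 − 260.1 = 65.7°, B = 79.4°; Δs = 18/2·(1 − cos(π·0.8275)) = 16.7098; s = 1.0000 + 16.7098 = 17.7098
segment 5 (260.1° to 339.5°, simple-harmonic, h = 18) is passed completely: s = 1.0000 + (18) = 19.0000
θ = 345.8° falls in segment 6 (339.5° to 360°, cycloidal, h = -19): β = 345.8 − 339.5 = 6.3°, B = 20.5°; Δs = -19·(0.3073 − sin(2π·0.3073)/(2π)) = -3.0091; s = 19.0000 − 3.0091 = 15.9909

θ=38.9°: 6.3233
θ=107.3°: 11.5625
θ=325.8°: 17.7098
θ=345.8°: 15.9909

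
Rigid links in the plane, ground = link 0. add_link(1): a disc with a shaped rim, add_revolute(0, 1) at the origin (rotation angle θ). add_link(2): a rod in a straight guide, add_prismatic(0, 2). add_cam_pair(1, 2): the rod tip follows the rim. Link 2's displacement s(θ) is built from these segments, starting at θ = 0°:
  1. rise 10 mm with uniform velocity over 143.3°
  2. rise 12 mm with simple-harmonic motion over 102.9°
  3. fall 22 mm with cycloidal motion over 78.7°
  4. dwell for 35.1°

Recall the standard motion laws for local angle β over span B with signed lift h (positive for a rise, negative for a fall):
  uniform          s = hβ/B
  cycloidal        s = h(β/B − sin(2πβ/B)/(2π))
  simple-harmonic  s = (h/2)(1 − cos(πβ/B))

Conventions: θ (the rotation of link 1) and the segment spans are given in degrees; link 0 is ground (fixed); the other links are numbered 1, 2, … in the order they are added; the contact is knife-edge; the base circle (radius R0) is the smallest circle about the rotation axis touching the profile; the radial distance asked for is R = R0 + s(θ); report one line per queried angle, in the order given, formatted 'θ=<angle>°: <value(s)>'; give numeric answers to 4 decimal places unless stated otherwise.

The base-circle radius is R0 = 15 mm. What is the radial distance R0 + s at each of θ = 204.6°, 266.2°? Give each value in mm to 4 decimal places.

segment 1 (0° to 143.3°, uniform, h = 10) is passed completely: s = 0.0000 + (10) = 10.0000
θ = 204.6° falls in segment 2 (143.3° to 246.2°, simple-harmonic, h = 12): β = 204.6 − 143.3 = 61.3°, B = 102.9°; Δs = 12/2·(1 − cos(π·0.5957)) = 7.7773; s = 10.0000 + 7.7773 = 17.7773
segment 2 (143.3° to 246.2°, simple-harmonic, h = 12) is passed completely: s = 10.0000 + (12) = 22.0000
θ = 266.2° falls in segment 3 (246.2° to 324.9°, cycloidal, h = -22): β = 266.2 − 246.2 = 20°, B = 78.7°; Δs = -22·(0.2541 − sin(2π·0.2541)/(2π)) = -2.0906; s = 22.0000 − 2.0906 = 19.9094
θ=204.6°: R = R0 + s = 15 + 17.7773 = 32.7773
θ=266.2°: R = R0 + s = 15 + 19.9094 = 34.9094

θ=204.6°: 32.7773
θ=266.2°: 34.9094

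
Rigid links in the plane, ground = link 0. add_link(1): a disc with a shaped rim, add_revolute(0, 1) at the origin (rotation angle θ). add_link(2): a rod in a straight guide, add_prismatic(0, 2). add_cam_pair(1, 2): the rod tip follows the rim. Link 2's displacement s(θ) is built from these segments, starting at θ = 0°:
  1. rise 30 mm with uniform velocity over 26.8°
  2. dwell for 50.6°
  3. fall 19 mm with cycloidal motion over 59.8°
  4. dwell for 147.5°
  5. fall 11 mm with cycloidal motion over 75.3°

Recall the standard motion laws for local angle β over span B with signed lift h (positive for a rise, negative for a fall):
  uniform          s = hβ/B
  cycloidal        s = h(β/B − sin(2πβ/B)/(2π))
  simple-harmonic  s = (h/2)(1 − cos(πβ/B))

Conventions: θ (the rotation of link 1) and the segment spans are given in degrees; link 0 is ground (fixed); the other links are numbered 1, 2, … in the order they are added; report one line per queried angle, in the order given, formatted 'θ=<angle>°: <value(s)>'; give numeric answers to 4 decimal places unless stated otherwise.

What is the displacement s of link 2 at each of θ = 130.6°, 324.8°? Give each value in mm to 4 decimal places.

segment 1 (0° to 26.8°, uniform, h = 30) is passed completely: s = 0.0000 + (30) = 30.0000
segment 2 (26.8° to 77.4°, dwell): s unchanged at 30.0000
θ = 130.6° falls in segment 3 (77.4° to 137.2°, cycloidal, h = -19): β = 130.6 − 77.4 = 53.2°, B = 59.8°; Δs = -19·(0.8896 − sin(2π·0.8896)/(2π)) = -18.8359; s = 30.0000 − 18.8359 = 11.1641
segment 3 (77.4° to 137.2°, cycloidal, h = -19) is passed completely: s = 30.0000 + (-19) = 11.0000
segment 4 (137.2° to 284.7°, dwell): s unchanged at 11.0000
θ = 324.8° falls in segment 5 (284.7° to 360°, cycloidal, h = -11): β = 324.8 − 284.7 = 40.1°, B = 75.3°; Δs = -11·(0.5325 − sin(2π·0.5325)/(2π)) = -6.2133; s = 11.0000 − 6.2133 = 4.7867

θ=130.6°: 11.1641
θ=324.8°: 4.7867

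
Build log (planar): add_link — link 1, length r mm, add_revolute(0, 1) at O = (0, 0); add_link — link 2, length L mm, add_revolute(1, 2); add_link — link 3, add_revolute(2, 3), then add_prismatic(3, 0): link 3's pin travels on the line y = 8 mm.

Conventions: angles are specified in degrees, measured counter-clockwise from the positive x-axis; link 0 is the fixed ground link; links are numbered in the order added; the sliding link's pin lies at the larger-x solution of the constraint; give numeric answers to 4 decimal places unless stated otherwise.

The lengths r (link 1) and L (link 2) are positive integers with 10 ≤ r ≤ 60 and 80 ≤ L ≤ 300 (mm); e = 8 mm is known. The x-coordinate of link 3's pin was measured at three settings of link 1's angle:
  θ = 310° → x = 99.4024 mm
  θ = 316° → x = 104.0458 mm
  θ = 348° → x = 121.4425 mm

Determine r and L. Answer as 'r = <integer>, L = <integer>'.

constraint per measurement: (x − r cos θ)² + (r sin θ − e)² = L²
subtracting the θ₁ and θ₂ equations cancels the r² and L² terms:
r = (x₁² − x₂²) / (2[(x₁cos θ₁ + e sin θ₁) − (x₂cos θ₂ + e sin θ₂)]) = 40.9996 → r = 41
L² = (x₁ − r cos θ₁)² + (r sin θ₁ − e)² = 6889.0025 → L = 83.0000 → L = 83
check at θ₃=348°: x = 121.4425 (printed 121.4425) ✓

r = 41, L = 83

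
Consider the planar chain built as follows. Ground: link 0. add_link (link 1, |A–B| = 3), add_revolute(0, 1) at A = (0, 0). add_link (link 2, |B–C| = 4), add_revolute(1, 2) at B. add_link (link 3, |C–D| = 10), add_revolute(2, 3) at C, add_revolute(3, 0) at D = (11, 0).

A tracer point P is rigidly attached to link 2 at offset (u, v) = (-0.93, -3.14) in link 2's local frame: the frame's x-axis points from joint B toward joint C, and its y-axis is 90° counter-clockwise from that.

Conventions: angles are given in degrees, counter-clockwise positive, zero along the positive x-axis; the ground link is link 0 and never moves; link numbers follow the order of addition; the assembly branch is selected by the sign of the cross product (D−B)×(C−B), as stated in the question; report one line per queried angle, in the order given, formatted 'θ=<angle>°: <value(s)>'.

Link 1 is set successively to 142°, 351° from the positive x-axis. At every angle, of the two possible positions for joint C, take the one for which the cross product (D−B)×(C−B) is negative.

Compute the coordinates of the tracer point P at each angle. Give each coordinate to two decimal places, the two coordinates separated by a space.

A=(0,0), D=(11.00,0)
θ=142°: B = A + 3.00·(cos142°, sin142°) = (-2.3640, 1.8470)
θ=142°: |BD| = 13.4911
θ=142°: circle(B,4.00) ∩ circle(D,10.00): a=3.6324, h=1.6751
θ=142°:   candidates: C₊=(1.4635,3.0090) cross=22.599; C₋=(1.0048,-0.3096) cross=-22.599
θ=142°:   branch - wants cross < 0 → take C=(1.0048,-0.3096) (cross=-22.599)
θ=142°: ex = (C−B)/|BC| = (0.8422,-0.5392); ey = (0.5392,0.8422)
θ=142°: P = B + -0.93·ex + -3.14·ey = (-4.8402,-0.2961)
θ=351°: B = A + 3.00·(cos351°, sin351°) = (2.9631, -0.4693)
θ=351°: |BD| = 8.0506
θ=351°: circle(B,4.00) ∩ circle(D,10.00): a=-1.1917, h=3.8184
θ=351°:   candidates: C₊=(1.5508,3.2731) cross=30.740; C₋=(1.9960,-4.3506) cross=-30.740
θ=351°:   branch - wants cross < 0 → take C=(1.9960,-4.3506) (cross=-30.740)
θ=351°: ex = (C−B)/|BC| = (-0.2418,-0.9703); ey = (0.9703,-0.2418)
θ=351°: P = B + -0.93·ex + -3.14·ey = (0.1411,1.1922)

θ=142°: -4.84 -0.30
θ=351°: 0.14 1.19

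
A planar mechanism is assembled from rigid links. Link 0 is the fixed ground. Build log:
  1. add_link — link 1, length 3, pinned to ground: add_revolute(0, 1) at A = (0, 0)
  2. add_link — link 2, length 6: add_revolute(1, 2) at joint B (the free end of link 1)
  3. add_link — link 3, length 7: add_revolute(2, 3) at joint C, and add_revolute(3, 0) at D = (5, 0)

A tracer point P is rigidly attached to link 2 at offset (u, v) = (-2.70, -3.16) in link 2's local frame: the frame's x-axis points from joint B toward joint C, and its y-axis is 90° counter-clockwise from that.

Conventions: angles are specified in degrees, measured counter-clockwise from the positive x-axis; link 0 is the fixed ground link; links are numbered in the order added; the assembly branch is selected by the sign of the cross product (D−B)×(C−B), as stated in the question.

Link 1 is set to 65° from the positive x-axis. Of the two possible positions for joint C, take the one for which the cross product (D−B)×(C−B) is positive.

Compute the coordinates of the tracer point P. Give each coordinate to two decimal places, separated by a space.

A=(0,0), D=(5.00,0)
B = A + 3.00·(cos65°, sin65°) = (1.2679, 2.7189)
|BD| = 4.6175
circle(B,6.00) ∩ circle(D,7.00): a=0.9011, h=5.9320
  candidates: C₊=(5.4891,6.9829) cross=27.391; C₋=(-1.4967,-2.6062) cross=-27.391
  branch + wants cross > 0 → take C=(5.4891,6.9829) (cross=27.391)
ex = (C−B)/|BC| = (0.7035,0.7107); ey = (-0.7107,0.7035)
P = B + -2.70·ex + -3.16·ey = (1.6140,-1.4230)

1.61 -1.42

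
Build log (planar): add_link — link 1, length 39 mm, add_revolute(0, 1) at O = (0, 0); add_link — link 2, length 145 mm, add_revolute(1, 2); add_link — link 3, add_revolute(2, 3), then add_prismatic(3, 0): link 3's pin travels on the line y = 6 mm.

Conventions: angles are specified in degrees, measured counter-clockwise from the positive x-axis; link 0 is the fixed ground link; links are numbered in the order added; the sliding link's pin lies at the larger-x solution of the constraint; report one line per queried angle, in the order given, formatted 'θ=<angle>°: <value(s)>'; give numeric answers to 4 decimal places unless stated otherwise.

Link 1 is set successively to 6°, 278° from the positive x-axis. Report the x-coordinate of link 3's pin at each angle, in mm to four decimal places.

geometry: r = 39 mm, L = 145 mm, e = 6 mm
θ=6°: crank pin P = (r cos θ, r sin θ) = (38.786354, 4.076610)
θ=6°: h = r sin θ − e = 4.076610 − 6 = -1.923390
θ=6°: x = r cos θ + √(L² − h²) = 38.786354 + 144.987243 = 183.773597
θ=278°: crank pin P = (r cos θ, r sin θ) = (5.427751, -38.620455)
θ=278°: h = r sin θ − e = -38.620455 − 6 = -44.620455
θ=278°: x = r cos θ + √(L² − h²) = 5.427751 + 137.963818 = 143.391569

θ=6°: 183.7736
θ=278°: 143.3916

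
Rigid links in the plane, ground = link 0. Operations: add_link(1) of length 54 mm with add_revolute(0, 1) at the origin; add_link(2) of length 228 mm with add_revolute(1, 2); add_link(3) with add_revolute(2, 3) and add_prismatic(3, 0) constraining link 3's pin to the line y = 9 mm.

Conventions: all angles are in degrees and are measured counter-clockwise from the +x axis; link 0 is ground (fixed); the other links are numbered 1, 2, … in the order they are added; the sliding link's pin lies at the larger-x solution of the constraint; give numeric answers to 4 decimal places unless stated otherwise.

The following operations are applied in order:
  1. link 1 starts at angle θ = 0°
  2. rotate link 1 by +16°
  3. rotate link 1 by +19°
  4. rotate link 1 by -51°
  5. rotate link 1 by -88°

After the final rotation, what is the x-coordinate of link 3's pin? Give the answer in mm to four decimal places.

geometry: r = 54 mm, L = 228 mm, e = 9 mm; θ starts at 0°
rotate link 1 by +16°: θ ← 0° +16° = 16°
rotate link 1 by +19°: θ ← 16° +19° = 35°
rotate link 1 by -51°: θ ← 35° -51° = -16°
rotate link 1 by -88°: θ ← -16° -88° = -104°
crank pin P = (r cos θ, r sin θ) = (-13.063782, -52.395969)
h = r sin θ − e = -52.395969 − 9 = -61.395969
x = r cos θ + √(L² − h²) = -13.063782 + 219.578084 = 206.514302

206.5143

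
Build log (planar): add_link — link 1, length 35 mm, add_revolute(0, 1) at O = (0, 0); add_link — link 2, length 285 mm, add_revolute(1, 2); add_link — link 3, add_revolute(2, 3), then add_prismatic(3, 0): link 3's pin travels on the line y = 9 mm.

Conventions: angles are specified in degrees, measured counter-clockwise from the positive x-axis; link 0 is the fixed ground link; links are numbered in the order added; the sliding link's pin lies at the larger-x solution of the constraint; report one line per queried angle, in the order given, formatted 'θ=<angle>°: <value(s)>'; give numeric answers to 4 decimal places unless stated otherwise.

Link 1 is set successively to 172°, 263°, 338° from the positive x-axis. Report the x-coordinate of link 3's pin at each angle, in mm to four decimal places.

geometry: r = 35 mm, L = 285 mm, e = 9 mm
θ=172°: crank pin P = (r cos θ, r sin θ) = (-34.659382, 4.871059)
θ=172°: h = r sin θ − e = 4.871059 − 9 = -4.128941
θ=172°: x = r cos θ + √(L² − h²) = -34.659382 + 284.970089 = 250.310707
θ=263°: crank pin P = (r cos θ, r sin θ) = (-4.265427, -34.739115)
θ=263°: h = r sin θ − e = -34.739115 − 9 = -43.739115
θ=263°: x = r cos θ + √(L² − h²) = -4.265427 + 281.623667 = 277.358240
θ=338°: crank pin P = (r cos θ, r sin θ) = (32.451435, -13.111231)
θ=338°: h = r sin θ − e = -13.111231 − 9 = -22.111231
θ=338°: x = r cos θ + √(L² − h²) = 32.451435 + 284.140975 = 316.592410

θ=172°: 250.3107
θ=263°: 277.3582
θ=338°: 316.5924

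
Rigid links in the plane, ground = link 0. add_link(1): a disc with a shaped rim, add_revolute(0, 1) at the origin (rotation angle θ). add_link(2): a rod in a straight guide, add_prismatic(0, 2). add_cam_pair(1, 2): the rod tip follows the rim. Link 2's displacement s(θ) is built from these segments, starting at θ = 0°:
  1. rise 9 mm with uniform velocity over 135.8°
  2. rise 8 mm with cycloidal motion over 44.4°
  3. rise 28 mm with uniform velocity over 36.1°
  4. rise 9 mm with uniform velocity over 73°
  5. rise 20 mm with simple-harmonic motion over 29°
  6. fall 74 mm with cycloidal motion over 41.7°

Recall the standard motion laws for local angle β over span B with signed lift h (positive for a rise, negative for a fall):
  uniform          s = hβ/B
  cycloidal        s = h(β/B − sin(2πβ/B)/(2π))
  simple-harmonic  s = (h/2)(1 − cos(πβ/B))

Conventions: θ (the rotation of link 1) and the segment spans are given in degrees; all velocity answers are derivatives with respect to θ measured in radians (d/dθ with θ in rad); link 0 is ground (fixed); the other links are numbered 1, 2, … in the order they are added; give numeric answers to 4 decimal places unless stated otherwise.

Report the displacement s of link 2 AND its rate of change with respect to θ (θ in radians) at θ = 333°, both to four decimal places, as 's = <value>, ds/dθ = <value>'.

segment 1 (0° to 135.8°, uniform, h = 9) is passed completely: s = 0.0000 + (9) = 9.0000
segment 2 (135.8° to 180.2°, cycloidal, h = 8) is passed completely: s = 9.0000 + (8) = 17.0000
segment 3 (180.2° to 216.3°, uniform, h = 28) is passed completely: s = 17.0000 + (28) = 45.0000
segment 4 (216.3° to 289.3°, uniform, h = 9) is passed completely: s = 45.0000 + (9) = 54.0000
segment 5 (289.3° to 318.3°, simple-harmonic, h = 20) is passed completely: s = 54.0000 + (20) = 74.0000
θ = 333° falls in segment 6 (318.3° to 360°, cycloidal, h = -74): β = 333 − 318.3 = 14.7°, B = 41.7°; Δs = -74·(0.3525 − sin(2π·0.3525)/(2π)) = -16.6689; s = 74.0000 − 16.6689 = 57.3311
velocity in seg [318.3°–360°] (cycloidal), θ in radians: β = 14.7° = 0.2566 rad, B = 41.7° = 0.7278 rad; ds/dθ = (h/B)(1 − cos(2πβ/B)) = ((-74)/0.7278)(1 − cos(2π·0.3525)) = -162.733457 mm/rad

s = 57.3311, ds/dθ = -162.7335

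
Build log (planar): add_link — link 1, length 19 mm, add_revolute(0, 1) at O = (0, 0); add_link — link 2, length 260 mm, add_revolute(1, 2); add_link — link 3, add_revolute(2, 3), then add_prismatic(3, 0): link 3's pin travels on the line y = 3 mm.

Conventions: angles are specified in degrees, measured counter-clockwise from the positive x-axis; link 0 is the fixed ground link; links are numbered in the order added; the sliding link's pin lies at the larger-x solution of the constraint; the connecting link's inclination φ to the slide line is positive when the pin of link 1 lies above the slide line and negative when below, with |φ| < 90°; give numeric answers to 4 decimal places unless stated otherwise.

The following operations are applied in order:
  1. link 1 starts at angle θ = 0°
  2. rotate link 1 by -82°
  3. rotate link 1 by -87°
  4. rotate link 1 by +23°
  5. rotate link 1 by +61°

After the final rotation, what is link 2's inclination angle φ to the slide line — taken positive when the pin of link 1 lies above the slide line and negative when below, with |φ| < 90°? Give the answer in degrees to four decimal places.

geometry: r = 19 mm, L = 260 mm, e = 3 mm; θ starts at 0°
rotate link 1 by -82°: θ ← 0° -82° = -82°
rotate link 1 by -87°: θ ← -82° -87° = -169°
rotate link 1 by +23°: θ ← -169° +23° = -146°
rotate link 1 by +61°: θ ← -146° +61° = -85°
h = r sin θ − e = -18.927699 − 3 = -21.927699
sin φ = h / L = -21.927699 / 260 = -0.08433730
φ = arcsin(-0.08433730) = -4.837918°

-4.8379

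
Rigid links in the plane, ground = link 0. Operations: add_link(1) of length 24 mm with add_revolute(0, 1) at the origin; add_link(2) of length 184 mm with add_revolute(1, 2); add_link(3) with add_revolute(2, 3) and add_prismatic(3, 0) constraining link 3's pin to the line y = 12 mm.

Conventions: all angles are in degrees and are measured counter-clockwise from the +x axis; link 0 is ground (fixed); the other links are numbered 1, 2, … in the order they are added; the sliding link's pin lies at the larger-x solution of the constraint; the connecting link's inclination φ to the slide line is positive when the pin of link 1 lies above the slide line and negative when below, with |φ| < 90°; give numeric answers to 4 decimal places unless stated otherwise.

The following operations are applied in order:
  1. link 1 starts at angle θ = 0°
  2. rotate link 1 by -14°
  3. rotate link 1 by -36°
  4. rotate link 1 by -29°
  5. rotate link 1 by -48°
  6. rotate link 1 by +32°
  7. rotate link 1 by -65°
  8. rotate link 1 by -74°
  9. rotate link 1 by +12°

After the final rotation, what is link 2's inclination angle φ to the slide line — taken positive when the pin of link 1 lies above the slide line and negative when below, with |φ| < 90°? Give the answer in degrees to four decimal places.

geometry: r = 24 mm, L = 184 mm, e = 12 mm; θ starts at 0°
rotate link 1 by -14°: θ ← 0° -14° = -14°
rotate link 1 by -36°: θ ← -14° -36° = -50°
rotate link 1 by -29°: θ ← -50° -29° = -79°
rotate link 1 by -48°: θ ← -79° -48° = -127°
rotate link 1 by +32°: θ ← -127° +32° = -95°
rotate link 1 by -65°: θ ← -95° -65° = -160°
rotate link 1 by -74°: θ ← -160° -74° = -234°
rotate link 1 by +12°: θ ← -234° +12° = -222°
h = r sin θ − e = 16.059135 − 12 = 4.059135
sin φ = h / L = 4.059135 / 184 = 0.02206051
φ = arcsin(0.02206051) = 1.264077°

1.2641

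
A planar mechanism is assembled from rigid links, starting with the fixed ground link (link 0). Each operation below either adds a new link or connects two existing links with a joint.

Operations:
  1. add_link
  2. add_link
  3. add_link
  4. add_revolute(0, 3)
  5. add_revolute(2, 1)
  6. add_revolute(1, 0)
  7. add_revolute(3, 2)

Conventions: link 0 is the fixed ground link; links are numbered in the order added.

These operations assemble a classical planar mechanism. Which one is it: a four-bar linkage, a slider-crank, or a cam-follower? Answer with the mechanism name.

links: 4 (incl. ground); joints: 4 revolute, 0 prismatic, 0 higher (cam) pair, forming one closed loop
4 links in a single 4R loop → four-bar linkage

four-bar linkage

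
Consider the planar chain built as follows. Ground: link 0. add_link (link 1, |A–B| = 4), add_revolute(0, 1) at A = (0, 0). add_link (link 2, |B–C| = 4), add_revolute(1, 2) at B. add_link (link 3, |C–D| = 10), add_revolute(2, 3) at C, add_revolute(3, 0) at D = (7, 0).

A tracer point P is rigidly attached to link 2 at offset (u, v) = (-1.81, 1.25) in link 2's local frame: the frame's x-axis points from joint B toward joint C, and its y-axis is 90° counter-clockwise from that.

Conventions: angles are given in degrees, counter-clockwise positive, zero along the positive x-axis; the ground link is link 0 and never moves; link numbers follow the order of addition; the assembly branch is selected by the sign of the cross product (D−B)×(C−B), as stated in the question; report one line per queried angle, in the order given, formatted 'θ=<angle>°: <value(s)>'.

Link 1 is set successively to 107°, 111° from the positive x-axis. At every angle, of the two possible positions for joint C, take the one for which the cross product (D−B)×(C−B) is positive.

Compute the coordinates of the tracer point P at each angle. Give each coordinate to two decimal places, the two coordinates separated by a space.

A=(0,0), D=(7.00,0)
θ=107°: B = A + 4.00·(cos107°, sin107°) = (-1.1695, 3.8252)
θ=107°: |BD| = 9.0207
θ=107°: circle(B,4.00) ∩ circle(D,10.00): a=-0.1456, h=3.9973
θ=107°:   candidates: C₊=(0.3937,7.5071) cross=36.059; C₋=(-2.9964,0.2668) cross=-36.059
θ=107°:   branch + wants cross > 0 → take C=(0.3937,7.5071) (cross=36.059)
θ=107°: ex = (C−B)/|BC| = (0.3908,0.9205); ey = (-0.9205,0.3908)
θ=107°: P = B + -1.81·ex + 1.25·ey = (-3.0274,2.6477)
θ=111°: B = A + 4.00·(cos111°, sin111°) = (-1.4335, 3.7343)
θ=111°: |BD| = 9.2233
θ=111°: circle(B,4.00) ∩ circle(D,10.00): a=0.0579, h=3.9996
θ=111°:   candidates: C₊=(0.2389,7.3680) cross=36.889; C₋=(-2.9999,0.0538) cross=-36.889
θ=111°:   branch + wants cross > 0 → take C=(0.2389,7.3680) (cross=36.889)
θ=111°: ex = (C−B)/|BC| = (0.4181,0.9084); ey = (-0.9084,0.4181)
θ=111°: P = B + -1.81·ex + 1.25·ey = (-3.3257,2.6127)

θ=107°: -3.03 2.65
θ=111°: -3.33 2.61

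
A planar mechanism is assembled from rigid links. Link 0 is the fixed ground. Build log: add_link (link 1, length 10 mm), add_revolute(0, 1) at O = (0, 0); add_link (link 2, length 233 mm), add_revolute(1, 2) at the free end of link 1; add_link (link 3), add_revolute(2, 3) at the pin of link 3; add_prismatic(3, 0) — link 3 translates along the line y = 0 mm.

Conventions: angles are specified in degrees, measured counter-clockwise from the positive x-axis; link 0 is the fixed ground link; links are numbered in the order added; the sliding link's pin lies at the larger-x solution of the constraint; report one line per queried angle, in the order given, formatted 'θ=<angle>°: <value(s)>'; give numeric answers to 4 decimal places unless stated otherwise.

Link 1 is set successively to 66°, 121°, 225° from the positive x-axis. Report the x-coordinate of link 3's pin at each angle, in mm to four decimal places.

geometry: r = 10 mm, L = 233 mm, e = 0 mm
θ=66°: crank pin P = (r cos θ, r sin θ) = (4.067366, 9.135455)
θ=66°: h = r sin θ − e = 9.135455 − 0 = 9.135455
θ=66°: x = r cos θ + √(L² − h²) = 4.067366 + 232.820840 = 236.888206
θ=121°: crank pin P = (r cos θ, r sin θ) = (-5.150381, 8.571673)
θ=121°: h = r sin θ − e = 8.571673 − 0 = 8.571673
θ=121°: x = r cos θ + √(L² − h²) = -5.150381 + 232.842278 = 227.691897
θ=225°: crank pin P = (r cos θ, r sin θ) = (-7.071068, -7.071068)
θ=225°: h = r sin θ − e = -7.071068 − 0 = -7.071068
θ=225°: x = r cos θ + √(L² − h²) = -7.071068 + 232.892679 = 225.821611

θ=66°: 236.8882
θ=121°: 227.6919
θ=225°: 225.8216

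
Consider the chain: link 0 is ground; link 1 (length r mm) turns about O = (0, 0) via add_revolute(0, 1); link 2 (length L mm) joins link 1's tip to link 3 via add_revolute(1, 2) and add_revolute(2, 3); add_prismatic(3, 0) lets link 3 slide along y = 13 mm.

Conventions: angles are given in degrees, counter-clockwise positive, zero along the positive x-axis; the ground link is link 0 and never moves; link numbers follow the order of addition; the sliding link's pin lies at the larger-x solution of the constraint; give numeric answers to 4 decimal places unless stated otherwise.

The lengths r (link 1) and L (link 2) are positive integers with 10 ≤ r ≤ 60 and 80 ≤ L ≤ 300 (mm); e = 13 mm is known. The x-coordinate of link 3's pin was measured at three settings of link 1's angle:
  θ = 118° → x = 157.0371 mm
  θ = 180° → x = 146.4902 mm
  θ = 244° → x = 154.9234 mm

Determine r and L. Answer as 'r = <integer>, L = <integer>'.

constraint per measurement: (x − r cos θ)² + (r sin θ − e)² = L²
subtracting the θ₁ and θ₂ equations cancels the r² and L² terms:
r = (x₁² − x₂²) / (2[(x₁cos θ₁ + e sin θ₁) − (x₂cos θ₂ + e sin θ₂)]) = 19.0000 → r = 19
L² = (x₁ − r cos θ₁)² + (r sin θ₁ − e)² = 27556.0039 → L = 166.0000 → L = 166
check at θ₃=244°: x = 154.9234 (printed 154.9234) ✓

r = 19, L = 166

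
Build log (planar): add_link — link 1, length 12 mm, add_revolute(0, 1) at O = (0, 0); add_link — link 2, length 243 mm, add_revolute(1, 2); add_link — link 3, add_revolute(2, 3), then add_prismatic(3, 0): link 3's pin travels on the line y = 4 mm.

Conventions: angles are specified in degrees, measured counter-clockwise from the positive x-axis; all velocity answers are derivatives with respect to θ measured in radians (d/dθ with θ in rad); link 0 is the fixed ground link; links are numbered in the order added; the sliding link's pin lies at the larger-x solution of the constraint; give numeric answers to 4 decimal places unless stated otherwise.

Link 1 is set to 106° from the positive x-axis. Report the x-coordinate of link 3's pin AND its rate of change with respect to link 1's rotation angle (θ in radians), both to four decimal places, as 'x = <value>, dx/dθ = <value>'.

geometry: r = 12 mm, L = 243 mm, e = 4 mm
crank pin P = (r cos θ, r sin θ) = (-3.307648, 11.535140)
h = r sin θ − e = 11.535140 − 4 = 7.535140
x = r cos θ + √(L² − h²) = -3.307648 + 242.883144 = 239.575496
dx/dθ = −r sin θ − h·r cos θ/√(L² − h²) (θ in radians; h = 7.535140) = -11.432525

x = 239.5755, dx/dθ = -11.4325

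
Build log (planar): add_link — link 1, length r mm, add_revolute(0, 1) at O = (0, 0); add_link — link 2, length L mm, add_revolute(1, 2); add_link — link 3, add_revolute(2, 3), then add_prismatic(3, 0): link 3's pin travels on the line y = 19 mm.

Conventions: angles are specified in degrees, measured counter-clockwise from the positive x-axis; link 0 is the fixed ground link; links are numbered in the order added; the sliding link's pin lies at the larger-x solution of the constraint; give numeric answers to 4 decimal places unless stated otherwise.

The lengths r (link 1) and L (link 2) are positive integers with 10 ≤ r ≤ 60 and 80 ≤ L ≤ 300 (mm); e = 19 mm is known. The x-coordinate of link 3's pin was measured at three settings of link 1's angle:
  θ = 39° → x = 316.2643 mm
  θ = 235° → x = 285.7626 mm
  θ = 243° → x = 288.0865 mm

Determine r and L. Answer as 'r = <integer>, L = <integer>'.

constraint per measurement: (x − r cos θ)² + (r sin θ − e)² = L²
subtracting the θ₁ and θ₂ equations cancels the r² and L² terms:
r = (x₁² − x₂²) / (2[(x₁cos θ₁ + e sin θ₁) − (x₂cos θ₂ + e sin θ₂)]) = 21.0000 → r = 21
L² = (x₁ − r cos θ₁)² + (r sin θ₁ − e)² = 90000.0018 → L = 300.0000 → L = 300
check at θ₃=243°: x = 288.0865 (printed 288.0865) ✓

r = 21, L = 300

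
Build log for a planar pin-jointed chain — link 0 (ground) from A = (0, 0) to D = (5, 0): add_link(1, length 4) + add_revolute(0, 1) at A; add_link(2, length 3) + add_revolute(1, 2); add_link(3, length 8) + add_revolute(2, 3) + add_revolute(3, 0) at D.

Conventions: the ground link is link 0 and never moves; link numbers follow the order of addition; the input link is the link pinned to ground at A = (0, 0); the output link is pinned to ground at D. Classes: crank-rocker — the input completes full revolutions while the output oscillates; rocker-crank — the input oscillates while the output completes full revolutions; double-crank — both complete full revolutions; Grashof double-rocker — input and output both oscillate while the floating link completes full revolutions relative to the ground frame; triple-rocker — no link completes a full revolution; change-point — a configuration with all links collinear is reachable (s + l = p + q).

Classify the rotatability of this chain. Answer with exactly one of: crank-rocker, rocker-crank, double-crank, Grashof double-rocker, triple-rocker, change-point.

lengths: ground=5, input=4, coupler=3, output=8
sorted: s=3 (shortest), l=8 (longest), p+q=9
s + l = 11 vs p + q = 9
s + l > p + q → non-Grashof → no link fully rotates → triple-rocker

triple-rocker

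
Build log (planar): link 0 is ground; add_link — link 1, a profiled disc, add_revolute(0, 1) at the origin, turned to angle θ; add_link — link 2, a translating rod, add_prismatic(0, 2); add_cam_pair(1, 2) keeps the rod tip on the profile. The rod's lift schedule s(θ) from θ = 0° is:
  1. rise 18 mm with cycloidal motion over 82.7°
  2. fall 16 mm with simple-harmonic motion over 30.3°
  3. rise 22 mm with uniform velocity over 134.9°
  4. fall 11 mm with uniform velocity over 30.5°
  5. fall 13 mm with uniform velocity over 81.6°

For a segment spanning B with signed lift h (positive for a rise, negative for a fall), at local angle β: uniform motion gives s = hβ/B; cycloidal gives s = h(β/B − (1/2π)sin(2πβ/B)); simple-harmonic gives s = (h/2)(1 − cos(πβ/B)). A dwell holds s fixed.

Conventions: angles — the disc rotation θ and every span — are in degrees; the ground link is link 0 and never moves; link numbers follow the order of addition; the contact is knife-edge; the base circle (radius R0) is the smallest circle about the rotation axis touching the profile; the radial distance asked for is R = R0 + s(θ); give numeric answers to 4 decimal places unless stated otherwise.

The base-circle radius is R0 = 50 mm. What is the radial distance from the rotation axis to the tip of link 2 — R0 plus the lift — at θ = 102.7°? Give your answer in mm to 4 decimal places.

seg 1 [0°–82.7°] cycloidal, h=18: full span → s += 18 → s = 18.0000
seg 2 [82.7°–113°] simple-harmonic, h=-16: θ=102.7° here. β=20, B=30.3. -16/2·(1 − cos(π·0.6601)) = -11.8555 → s = 6.1445
R = R0 + s = 50 + 6.1445 = 56.1445

56.1445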